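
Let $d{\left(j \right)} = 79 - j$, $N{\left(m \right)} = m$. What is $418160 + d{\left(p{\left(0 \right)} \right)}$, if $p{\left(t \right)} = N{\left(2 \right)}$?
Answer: $418237$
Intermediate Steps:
$p{\left(t \right)} = 2$
$418160 + d{\left(p{\left(0 \right)} \right)} = 418160 + \left(79 - 2\right) = 418160 + 77 = 418237$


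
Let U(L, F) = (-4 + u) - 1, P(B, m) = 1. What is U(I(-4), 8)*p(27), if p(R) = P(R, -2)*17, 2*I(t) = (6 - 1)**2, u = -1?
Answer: -102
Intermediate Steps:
I(t) = 25/2 (I(t) = (6 - 1)**2/2 = (1/2)*5**2 = (1/2)*25 = 25/2)
p(R) = 17 (p(R) = 1*17 = 17)
U(L, F) = -6 (U(L, F) = (-4 - 1) - 1 = -5 - 1 = -6)
U(I(-4), 8)*p(27) = -6*17 = -102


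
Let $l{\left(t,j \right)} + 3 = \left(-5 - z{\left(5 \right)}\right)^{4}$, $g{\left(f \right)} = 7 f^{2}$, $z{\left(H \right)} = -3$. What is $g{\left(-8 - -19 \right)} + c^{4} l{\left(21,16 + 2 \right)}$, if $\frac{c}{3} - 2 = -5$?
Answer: $86140$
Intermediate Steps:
$c = -9$ ($c = 6 + 3 \left(-5\right) = 6 - 15 = -9$)
$l{\left(t,j \right)} = 13$ ($l{\left(t,j \right)} = -3 + \left(-5 - -3\right)^{4} = -3 + \left(-5 + 3\right)^{4} = -3 + \left(-2\right)^{4} = -3 + 16 = 13$)
$g{\left(-8 - -19 \right)} + c^{4} l{\left(21,16 + 2 \right)} = 7 \left(-8 - -19\right)^{2} + \left(-9\right)^{4} \cdot 13 = 7 \left(-8 + 19\right)^{2} + 6561 \cdot 13 = 7 \cdot 11^{2} + 85293 = 7 \cdot 121 + 85293 = 847 + 85293 = 86140$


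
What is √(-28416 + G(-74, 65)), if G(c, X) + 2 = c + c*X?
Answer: I*√33302 ≈ 182.49*I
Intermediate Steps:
G(c, X) = -2 + c + X*c (G(c, X) = -2 + (c + c*X) = -2 + (c + X*c) = -2 + c + X*c)
√(-28416 + G(-74, 65)) = √(-28416 + (-2 - 74 + 65*(-74))) = √(-28416 + (-2 - 74 - 4810)) = √(-28416 - 4886) = √(-33302) = I*√33302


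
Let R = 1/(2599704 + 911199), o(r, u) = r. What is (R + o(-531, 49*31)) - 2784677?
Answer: -9778595122823/3510903 ≈ -2.7852e+6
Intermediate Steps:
R = 1/3510903 ≈ 2.8483e-7
(R + o(-531, 49*31)) - 2784677 = (1/3510903 - 531) - 2784677 = -1864289492/3510903 - 2784677 = -9778595122823/3510903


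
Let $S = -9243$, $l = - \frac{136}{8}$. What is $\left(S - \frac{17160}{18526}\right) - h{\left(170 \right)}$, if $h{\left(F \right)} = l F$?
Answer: $- \frac{58856419}{9263} \approx -6353.9$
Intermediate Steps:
$l = -17$ ($l = \left(-136\right) \frac{1}{8} = -17$)
$h{\left(F \right)} = - 17 F$
$\left(S - \frac{17160}{18526}\right) - h{\left(170 \right)} = \left(-9243 - \frac{17160}{18526}\right) - \left(-17\right) 170 = \left(-9243 - 17160 \cdot \frac{1}{18526}\right) - -2890 = \left(-9243 - \frac{8580}{9263}\right) + 2890 = - \frac{85626489}{9263} + 2890 = - \frac{58856419}{9263}$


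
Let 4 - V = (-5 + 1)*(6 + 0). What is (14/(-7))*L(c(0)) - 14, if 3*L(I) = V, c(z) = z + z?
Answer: -98/3 ≈ -32.667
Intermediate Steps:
c(z) = 2*z
V = 28 (V = 4 - (-5 + 1)*(6 + 0) = 4 - (-4)*6 = 4 - 1*(-24) = 4 + 24 = 28)
L(I) = 28/3 (L(I) = (⅓)*28 = 28/3)
(14/(-7))*L(c(0)) - 14 = (14/(-7))*(28/3) - 14 = (14*(-⅐))*(28/3) - 14 = -2*28/3 - 14 = -56/3 - 14 = -98/3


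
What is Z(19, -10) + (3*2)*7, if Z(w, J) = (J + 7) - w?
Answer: 20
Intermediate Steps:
Z(w, J) = 7 + J - w (Z(w, J) = (7 + J) - w = 7 + J - w)
Z(19, -10) + (3*2)*7 = (7 - 10 - 1*19) + (3*2)*7 = (7 - 10 - 19) + 6*7 = -22 + 42 = 20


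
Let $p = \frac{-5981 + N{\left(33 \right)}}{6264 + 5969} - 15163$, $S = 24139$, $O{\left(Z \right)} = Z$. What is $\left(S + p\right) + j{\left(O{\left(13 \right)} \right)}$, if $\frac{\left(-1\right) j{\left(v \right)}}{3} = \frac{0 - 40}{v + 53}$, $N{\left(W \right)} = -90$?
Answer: $\frac{92924259}{10351} \approx 8977.3$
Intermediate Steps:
$j{\left(v \right)} = \frac{120}{53 + v}$ ($j{\left(v \right)} = - 3 \frac{0 - 40}{v + 53} = - 3 \left(- \frac{40}{53 + v}\right) = \frac{120}{53 + v}$)
$p = - \frac{14268850}{941}$ ($p = \frac{-5981 - 90}{6264 + 5969} - 15163 = - \frac{6071}{12233} - 15163 = \left(-6071\right) \frac{1}{12233} - 15163 = - \frac{467}{941} - 15163 = - \frac{14268850}{941} \approx -15164.0$)
$\left(S + p\right) + j{\left(O{\left(13 \right)} \right)} = \left(24139 - \frac{14268850}{941}\right) + \frac{120}{53 + 13} = \frac{8445949}{941} + \frac{120}{66} = \frac{8445949}{941} + 120 \cdot \frac{1}{66} = \frac{8445949}{941} + \frac{20}{11} = \frac{92924259}{10351}$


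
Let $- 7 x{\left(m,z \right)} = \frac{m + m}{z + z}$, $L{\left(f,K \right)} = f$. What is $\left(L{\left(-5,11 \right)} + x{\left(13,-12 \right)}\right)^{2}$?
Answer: $\frac{165649}{7056} \approx 23.476$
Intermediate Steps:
$x{\left(m,z \right)} = - \frac{m}{7 z}$ ($x{\left(m,z \right)} = - \frac{\left(m + m\right) \frac{1}{z + z}}{7} = - \frac{2 m \frac{1}{2 z}}{7} = - \frac{m \frac{1}{z}}{7} = - \frac{m}{7 z}$)
$\left(L{\left(-5,11 \right)} + x{\left(13,-12 \right)}\right)^{2} = \left(-5 - \frac{13}{7 \left(-12\right)}\right)^{2} = \left(-5 - \frac{13}{7} \left(- \frac{1}{12}\right)\right)^{2} = \left(-5 + \frac{13}{84}\right)^{2} = \left(- \frac{407}{84}\right)^{2} = \frac{165649}{7056}$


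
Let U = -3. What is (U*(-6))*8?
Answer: 144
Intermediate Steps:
(U*(-6))*8 = -3*(-6)*8 = 18*8 = 144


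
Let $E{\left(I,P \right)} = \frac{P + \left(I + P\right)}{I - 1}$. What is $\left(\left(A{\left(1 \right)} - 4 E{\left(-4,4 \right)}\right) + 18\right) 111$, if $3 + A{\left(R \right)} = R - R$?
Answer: $\frac{10101}{5} \approx 2020.2$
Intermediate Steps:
$A{\left(R \right)} = -3$ ($A{\left(R \right)} = -3 + \left(R - R\right) = -3 + 0 = -3$)
$E{\left(I,P \right)} = \frac{I + 2 P}{-1 + I}$
$\left(\left(A{\left(1 \right)} - 4 E{\left(-4,4 \right)}\right) + 18\right) 111 = \left(\left(-3 - 4 \frac{-4 + 2 \cdot 4}{-1 - 4}\right) + 18\right) 111 = \left(\left(-3 - 4 \frac{-4 + 8}{-5}\right) + 18\right) 111 = \left(\left(-3 - 4 \left(\left(- \frac{1}{5}\right) 4\right)\right) + 18\right) 111 = \left(\left(-3 - - \frac{16}{5}\right) + 18\right) 111 = \left(\left(-3 + \frac{16}{5}\right) + 18\right) 111 = \left(\frac{1}{5} + 18\right) 111 = \frac{91}{5} \cdot 111 = \frac{10101}{5}$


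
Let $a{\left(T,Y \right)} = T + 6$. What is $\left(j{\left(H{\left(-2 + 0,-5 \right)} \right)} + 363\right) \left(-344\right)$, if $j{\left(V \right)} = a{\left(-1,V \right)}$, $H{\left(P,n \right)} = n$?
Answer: $-126592$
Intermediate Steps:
$a{\left(T,Y \right)} = 6 + T$
$j{\left(V \right)} = 5$ ($j{\left(V \right)} = 6 - 1 = 5$)
$\left(j{\left(H{\left(-2 + 0,-5 \right)} \right)} + 363\right) \left(-344\right) = \left(5 + 363\right) \left(-344\right) = 368 \left(-344\right) = -126592$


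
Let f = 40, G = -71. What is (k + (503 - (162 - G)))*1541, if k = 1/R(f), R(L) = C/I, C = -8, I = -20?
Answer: 839845/2 ≈ 4.1992e+5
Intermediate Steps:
R(L) = ⅖ (R(L) = -8/(-20) = -8*(-1/20) = ⅖)
k = 5/2 (k = 1/(⅖) = 5/2 ≈ 2.5000)
(k + (503 - (162 - G)))*1541 = (5/2 + (503 - (162 - 1*(-71))))*1541 = (5/2 + (503 - (162 + 71)))*1541 = (5/2 + (503 - 1*233))*1541 = (5/2 + (503 - 233))*1541 = (5/2 + 270)*1541 = (545/2)*1541 = 839845/2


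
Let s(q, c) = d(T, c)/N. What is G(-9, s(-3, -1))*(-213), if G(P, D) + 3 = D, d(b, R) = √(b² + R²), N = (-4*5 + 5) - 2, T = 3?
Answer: 639 + 213*√10/17 ≈ 678.62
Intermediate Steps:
N = -17 (N = (-20 + 5) - 2 = -15 - 2 = -17)
d(b, R) = √(R² + b²)
s(q, c) = -√(9 + c²)/17 (s(q, c) = √(c² + 3²)/(-17) = √(c² + 9)*(-1/17) = √(9 + c²)*(-1/17) = -√(9 + c²)/17)
G(P, D) = -3 + D
G(-9, s(-3, -1))*(-213) = (-3 - √(9 + (-1)²)/17)*(-213) = (-3 - √(9 + 1)/17)*(-213) = (-3 - √10/17)*(-213) = 639 + 213*√10/17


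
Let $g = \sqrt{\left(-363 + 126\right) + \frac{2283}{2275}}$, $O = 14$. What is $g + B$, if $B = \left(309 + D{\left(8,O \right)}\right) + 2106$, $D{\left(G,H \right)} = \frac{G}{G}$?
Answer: $2416 + \frac{2 i \sqrt{12214293}}{455} \approx 2416.0 + 15.362 i$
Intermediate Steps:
$D{\left(G,H \right)} = 1$
$B = 2416$ ($B = \left(309 + 1\right) + 2106 = 310 + 2106 = 2416$)
$g = \frac{2 i \sqrt{12214293}}{455}$ ($g = \sqrt{-237 + 2283 \cdot \frac{1}{2275}} = \sqrt{-237 + \frac{2283}{2275}} = \sqrt{- \frac{536892}{2275}} = \frac{2 i \sqrt{12214293}}{455} \approx 15.362 i$)
$g + B = \frac{2 i \sqrt{12214293}}{455} + 2416 = 2416 + \frac{2 i \sqrt{12214293}}{455}$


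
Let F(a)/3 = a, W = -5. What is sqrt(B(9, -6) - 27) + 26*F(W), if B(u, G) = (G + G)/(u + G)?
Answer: -390 + I*sqrt(31) ≈ -390.0 + 5.5678*I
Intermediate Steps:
B(u, G) = 2*G/(G + u) (B(u, G) = (2*G)/(G + u) = 2*G/(G + u))
F(a) = 3*a
sqrt(B(9, -6) - 27) + 26*F(W) = sqrt(2*(-6)/(-6 + 9) - 27) + 26*(3*(-5)) = sqrt(2*(-6)/3 - 27) + 26*(-15) = sqrt(2*(-6)*(1/3) - 27) - 390 = sqrt(-4 - 27) - 390 = sqrt(-31) - 390 = I*sqrt(31) - 390 = -390 + I*sqrt(31)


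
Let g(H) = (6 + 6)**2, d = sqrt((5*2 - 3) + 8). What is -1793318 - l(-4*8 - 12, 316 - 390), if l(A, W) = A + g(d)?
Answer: -1793418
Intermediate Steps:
d = sqrt(15) (d = sqrt((10 - 3) + 8) = sqrt(7 + 8) = sqrt(15) ≈ 3.8730)
g(H) = 144 (g(H) = 12**2 = 144)
l(A, W) = 144 + A (l(A, W) = A + 144 = 144 + A)
-1793318 - l(-4*8 - 12, 316 - 390) = -1793318 - (144 + (-4*8 - 12)) = -1793318 - (144 + (-32 - 12)) = -1793318 - (144 - 44) = -1793318 - 1*100 = -1793318 - 100 = -1793418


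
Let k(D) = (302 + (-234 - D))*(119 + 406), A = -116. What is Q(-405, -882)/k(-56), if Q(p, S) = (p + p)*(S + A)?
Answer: 13473/1085 ≈ 12.418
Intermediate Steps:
k(D) = 35700 - 525*D (k(D) = (68 - D)*525 = 35700 - 525*D)
Q(p, S) = 2*p*(-116 + S) (Q(p, S) = (p + p)*(S - 116) = (2*p)*(-116 + S) = 2*p*(-116 + S))
Q(-405, -882)/k(-56) = (2*(-405)*(-116 - 882))/(35700 - 525*(-56)) = (2*(-405)*(-998))/(35700 + 29400) = 808380/65100 = 808380*(1/65100) = 13473/1085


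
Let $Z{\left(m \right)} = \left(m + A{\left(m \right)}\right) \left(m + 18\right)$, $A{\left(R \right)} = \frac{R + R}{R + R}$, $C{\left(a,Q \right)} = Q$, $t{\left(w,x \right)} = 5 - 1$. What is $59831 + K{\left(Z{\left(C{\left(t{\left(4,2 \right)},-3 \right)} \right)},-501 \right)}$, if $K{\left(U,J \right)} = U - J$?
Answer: $60302$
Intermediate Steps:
$t{\left(w,x \right)} = 4$
$A{\left(R \right)} = 1$ ($A{\left(R \right)} = \frac{2 R}{2 R} = 2 R \frac{1}{2 R} = 1$)
$Z{\left(m \right)} = \left(1 + m\right) \left(18 + m\right)$ ($Z{\left(m \right)} = \left(m + 1\right) \left(m + 18\right) = \left(1 + m\right) \left(18 + m\right)$)
$59831 + K{\left(Z{\left(C{\left(t{\left(4,2 \right)},-3 \right)} \right)},-501 \right)} = 59831 + \left(\left(18 + \left(-3\right)^{2} + 19 \left(-3\right)\right) - -501\right) = 59831 + \left(\left(18 + 9 - 57\right) + 501\right) = 59831 + \left(-30 + 501\right) = 59831 + 471 = 60302$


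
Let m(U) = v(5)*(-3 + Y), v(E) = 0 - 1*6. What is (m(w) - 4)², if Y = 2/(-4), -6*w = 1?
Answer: 289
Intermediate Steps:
v(E) = -6 (v(E) = 0 - 6 = -6)
w = -⅙ (w = -⅙*1 = -⅙ ≈ -0.16667)
Y = -½ (Y = 2*(-¼) = -½ ≈ -0.50000)
m(U) = 21 (m(U) = -6*(-3 - ½) = -6*(-7/2) = 21)
(m(w) - 4)² = (21 - 4)² = 17² = 289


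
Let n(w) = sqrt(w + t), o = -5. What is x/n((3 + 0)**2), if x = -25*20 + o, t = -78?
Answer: 505*I*sqrt(69)/69 ≈ 60.795*I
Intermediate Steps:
x = -505 (x = -25*20 - 5 = -500 - 5 = -505)
n(w) = sqrt(-78 + w) (n(w) = sqrt(w - 78) = sqrt(-78 + w))
x/n((3 + 0)**2) = -505/sqrt(-78 + (3 + 0)**2) = -505/sqrt(-78 + 3**2) = -505/sqrt(-78 + 9) = -505*(-I*sqrt(69)/69) = -(-505)*I*sqrt(69)/69 = 505*I*sqrt(69)/69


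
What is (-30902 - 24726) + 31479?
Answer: -24149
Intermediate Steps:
(-30902 - 24726) + 31479 = -55628 + 31479 = -24149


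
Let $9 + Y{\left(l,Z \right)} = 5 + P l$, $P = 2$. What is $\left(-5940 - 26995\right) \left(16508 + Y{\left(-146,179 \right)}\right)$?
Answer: $-533942220$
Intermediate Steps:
$Y{\left(l,Z \right)} = -4 + 2 l$ ($Y{\left(l,Z \right)} = -9 + \left(5 + 2 l\right) = -4 + 2 l$)
$\left(-5940 - 26995\right) \left(16508 + Y{\left(-146,179 \right)}\right) = \left(-5940 - 26995\right) \left(16508 + \left(-4 + 2 \left(-146\right)\right)\right) = - 32935 \left(16508 - 296\right) = \left(-32935\right) 16212 = -533942220$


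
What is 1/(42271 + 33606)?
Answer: 1/75877 ≈ 1.3179e-5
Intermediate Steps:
1/(42271 + 33606) = 1/75877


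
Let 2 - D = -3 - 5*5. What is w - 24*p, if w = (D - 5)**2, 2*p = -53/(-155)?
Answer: 96239/155 ≈ 620.90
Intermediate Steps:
p = 53/310 (p = (-53/(-155))/2 = (-53*(-1/155))/2 = (1/2)*(53/155) = 53/310 ≈ 0.17097)
D = 30 (D = 2 - (-3 - 5*5) = 2 - (-3 - 25) = 2 - 1*(-28) = 2 + 28 = 30)
w = 625 (w = (30 - 5)**2 = 25**2 = 625)
w - 24*p = 625 - 24*53/310 = 625 - 636/155 = 96239/155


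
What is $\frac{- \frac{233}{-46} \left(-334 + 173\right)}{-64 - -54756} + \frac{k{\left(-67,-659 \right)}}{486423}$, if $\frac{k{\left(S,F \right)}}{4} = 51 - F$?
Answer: $- \frac{482705353}{53206893432} \approx -0.0090722$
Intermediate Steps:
$k{\left(S,F \right)} = 204 - 4 F$ ($k{\left(S,F \right)} = 4 \left(51 - F\right) = 204 - 4 F$)
$\frac{- \frac{233}{-46} \left(-334 + 173\right)}{-64 - -54756} + \frac{k{\left(-67,-659 \right)}}{486423} = \frac{- \frac{233}{-46} \left(-334 + 173\right)}{-64 - -54756} + \frac{204 - -2636}{486423} = \frac{\left(-233\right) \left(- \frac{1}{46}\right) \left(-161\right)}{-64 + 54756} + \left(204 + 2636\right) \frac{1}{486423} = \frac{\frac{233}{46} \left(-161\right)}{54692} + 2840 \cdot \frac{1}{486423} = \left(- \frac{1631}{2}\right) \frac{1}{54692} + \frac{2840}{486423} = - \frac{1631}{109384} + \frac{2840}{486423} = - \frac{482705353}{53206893432}$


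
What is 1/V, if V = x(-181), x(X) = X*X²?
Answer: -1/5929741 ≈ -1.6864e-7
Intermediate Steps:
x(X) = X³
V = -5929741 (V = (-181)³ = -5929741)
1/V = 1/(-5929741) = -1/5929741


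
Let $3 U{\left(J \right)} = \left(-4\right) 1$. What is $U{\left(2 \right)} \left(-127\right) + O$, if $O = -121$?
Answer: $\frac{145}{3} \approx 48.333$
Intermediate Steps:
$U{\left(J \right)} = - \frac{4}{3}$ ($U{\left(J \right)} = \frac{\left(-4\right) 1}{3} = \frac{1}{3} \left(-4\right) = - \frac{4}{3}$)
$U{\left(2 \right)} \left(-127\right) + O = \left(- \frac{4}{3}\right) \left(-127\right) - 121 = \frac{508}{3} - 121 = \frac{145}{3}$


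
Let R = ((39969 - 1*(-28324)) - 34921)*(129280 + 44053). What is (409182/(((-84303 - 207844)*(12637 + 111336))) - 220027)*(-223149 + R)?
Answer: -46094727672323875002738813/36218340031 ≈ -1.2727e+15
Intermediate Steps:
R = 5784468876 (R = ((39969 + 28324) - 34921)*173333 = (68293 - 34921)*173333 = 33372*173333 = 5784468876)
(409182/(((-84303 - 207844)*(12637 + 111336))) - 220027)*(-223149 + R) = (409182/(((-84303 - 207844)*(12637 + 111336))) - 220027)*(-223149 + 5784468876) = (409182/((-292147*123973)) - 220027)*5784245727 = (409182/(-36218340031) - 220027)*5784245727 = (409182*(-1/36218340031) - 220027)*5784245727 = (-409182/36218340031 - 220027)*5784245727 = -7969012702410019/36218340031*5784245727 = -46094727672323875002738813/36218340031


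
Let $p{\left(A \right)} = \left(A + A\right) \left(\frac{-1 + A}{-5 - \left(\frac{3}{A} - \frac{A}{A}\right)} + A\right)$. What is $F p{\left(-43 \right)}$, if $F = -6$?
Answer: $- \frac{2773500}{169} \approx -16411.0$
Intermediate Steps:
$p{\left(A \right)} = 2 A \left(A + \frac{-1 + A}{-4 - \frac{3}{A}}\right)$ ($p{\left(A \right)} = 2 A \left(\frac{-1 + A}{-5 + \left(1 - \frac{3}{A}\right)} + A\right) = 2 A \left(\frac{-1 + A}{-4 - \frac{3}{A}} + A\right) = 2 A \left(A + \frac{-1 + A}{-4 - \frac{3}{A}}\right)$)
$F p{\left(-43 \right)} = - 6 \frac{\left(-43\right)^{2} \left(8 + 6 \left(-43\right)\right)}{3 + 4 \left(-43\right)} = - 6 \frac{1849 \left(8 - 258\right)}{3 - 172} = - 6 \cdot 1849 \frac{1}{-169} \left(-250\right) = - 6 \cdot 1849 \left(- \frac{1}{169}\right) \left(-250\right) = \left(-6\right) \frac{462250}{169} = - \frac{2773500}{169}$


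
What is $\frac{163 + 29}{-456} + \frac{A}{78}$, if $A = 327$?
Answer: $\frac{1863}{494} \approx 3.7713$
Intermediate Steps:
$\frac{163 + 29}{-456} + \frac{A}{78} = \frac{163 + 29}{-456} + \frac{327}{78} = 192 \left(- \frac{1}{456}\right) + 327 \cdot \frac{1}{78} = - \frac{8}{19} + \frac{109}{26} = \frac{1863}{494}$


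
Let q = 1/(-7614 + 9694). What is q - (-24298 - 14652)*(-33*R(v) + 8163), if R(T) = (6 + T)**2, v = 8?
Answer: 137322120001/2080 ≈ 6.6020e+7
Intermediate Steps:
q = 1/2080 ≈ 0.00048077
q - (-24298 - 14652)*(-33*R(v) + 8163) = 1/2080 - (-24298 - 14652)*(-33*(6 + 8)**2 + 8163) = 1/2080 - (-38950)*(-33*14**2 + 8163) = 1/2080 - (-38950)*(-33*196 + 8163) = 1/2080 - (-38950)*(-6468 + 8163) = 1/2080 - (-38950)*1695 = 1/2080 - 1*(-66020250) = 1/2080 + 66020250 = 137322120001/2080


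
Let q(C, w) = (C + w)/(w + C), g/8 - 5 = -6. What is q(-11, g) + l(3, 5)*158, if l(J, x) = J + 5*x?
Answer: 4425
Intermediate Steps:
g = -8 (g = 40 + 8*(-6) = 40 - 48 = -8)
q(C, w) = 1 (q(C, w) = (C + w)/(C + w) = 1)
q(-11, g) + l(3, 5)*158 = 1 + (3 + 5*5)*158 = 1 + (3 + 25)*158 = 1 + 28*158 = 1 + 4424 = 4425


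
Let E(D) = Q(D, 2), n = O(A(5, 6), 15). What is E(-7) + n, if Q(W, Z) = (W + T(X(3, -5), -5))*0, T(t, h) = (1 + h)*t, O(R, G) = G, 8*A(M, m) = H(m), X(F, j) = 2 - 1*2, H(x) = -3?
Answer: 15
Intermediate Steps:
X(F, j) = 0 (X(F, j) = 2 - 2 = 0)
A(M, m) = -3/8 (A(M, m) = (1/8)*(-3) = -3/8)
n = 15
T(t, h) = t*(1 + h)
Q(W, Z) = 0 (Q(W, Z) = (W + 0*(1 - 5))*0 = (W + 0*(-4))*0 = (W + 0)*0 = W*0 = 0)
E(D) = 0
E(-7) + n = 0 + 15 = 15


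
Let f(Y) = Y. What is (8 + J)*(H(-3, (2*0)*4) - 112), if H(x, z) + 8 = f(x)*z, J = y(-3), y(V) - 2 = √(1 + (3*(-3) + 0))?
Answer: -1200 - 240*I*√2 ≈ -1200.0 - 339.41*I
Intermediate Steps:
y(V) = 2 + 2*I*√2 (y(V) = 2 + √(1 + (3*(-3) + 0)) = 2 + √(1 + (-9 + 0)) = 2 + √(1 - 9) = 2 + √(-8) = 2 + 2*I*√2)
J = 2 + 2*I*√2 ≈ 2.0 + 2.8284*I
H(x, z) = -8 + x*z
(8 + J)*(H(-3, (2*0)*4) - 112) = (8 + (2 + 2*I*√2))*((-8 - 3*2*0*4) - 112) = (10 + 2*I*√2)*((-8 - 0*4) - 112) = (10 + 2*I*√2)*((-8 - 3*0) - 112) = (10 + 2*I*√2)*((-8 + 0) - 112) = (10 + 2*I*√2)*(-8 - 112) = (10 + 2*I*√2)*(-120) = -1200 - 240*I*√2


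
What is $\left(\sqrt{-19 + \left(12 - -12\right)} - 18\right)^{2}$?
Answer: $\left(18 - \sqrt{5}\right)^{2} \approx 248.5$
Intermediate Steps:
$\left(\sqrt{-19 + \left(12 - -12\right)} - 18\right)^{2} = \left(\sqrt{-19 + \left(12 + 12\right)} - 18\right)^{2} = \left(\sqrt{-19 + 24} - 18\right)^{2} = \left(\sqrt{5} - 18\right)^{2} = \left(-18 + \sqrt{5}\right)^{2}$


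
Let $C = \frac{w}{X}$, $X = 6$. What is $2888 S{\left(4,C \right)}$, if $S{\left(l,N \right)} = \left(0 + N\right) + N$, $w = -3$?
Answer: $-2888$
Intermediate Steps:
$C = - \frac{1}{2}$ ($C = - \frac{3}{6} = \left(-3\right) \frac{1}{6} = - \frac{1}{2} \approx -0.5$)
$S{\left(l,N \right)} = 2 N$ ($S{\left(l,N \right)} = N + N = 2 N$)
$2888 S{\left(4,C \right)} = 2888 \cdot 2 \left(- \frac{1}{2}\right) = 2888 \left(-1\right) = -2888$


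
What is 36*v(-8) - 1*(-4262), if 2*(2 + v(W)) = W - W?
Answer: 4190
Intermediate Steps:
v(W) = -2 (v(W) = -2 + (W - W)/2 = -2 + (½)*0 = -2 + 0 = -2)
36*v(-8) - 1*(-4262) = 36*(-2) - 1*(-4262) = -72 + 4262 = 4190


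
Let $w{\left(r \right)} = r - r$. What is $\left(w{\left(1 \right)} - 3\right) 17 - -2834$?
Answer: $2783$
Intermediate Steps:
$w{\left(r \right)} = 0$
$\left(w{\left(1 \right)} - 3\right) 17 - -2834 = \left(0 - 3\right) 17 - -2834 = \left(-3\right) 17 + 2834 = -51 + 2834 = 2783$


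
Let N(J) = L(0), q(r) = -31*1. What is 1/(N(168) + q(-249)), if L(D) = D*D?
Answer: -1/31 ≈ -0.032258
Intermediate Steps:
q(r) = -31
L(D) = D²
N(J) = 0 (N(J) = 0² = 0)
1/(N(168) + q(-249)) = 1/(0 - 31) = 1/(-31) = -1/31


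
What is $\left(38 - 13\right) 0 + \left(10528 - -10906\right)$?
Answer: $21434$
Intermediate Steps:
$\left(38 - 13\right) 0 + \left(10528 - -10906\right) = 25 \cdot 0 + \left(10528 + 10906\right) = 0 + 21434 = 21434$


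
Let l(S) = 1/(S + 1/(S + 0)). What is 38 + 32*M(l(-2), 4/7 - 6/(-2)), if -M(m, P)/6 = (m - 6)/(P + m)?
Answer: 15742/37 ≈ 425.46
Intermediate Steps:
l(S) = 1/(S + 1/S)
M(m, P) = -6*(-6 + m)/(P + m) (M(m, P) = -6*(m - 6)/(P + m) = -6*(-6 + m)/(P + m))
38 + 32*M(l(-2), 4/7 - 6/(-2)) = 38 + 32*(6*(6 - (-2)/(1 + (-2)²))/((4/7 - 6/(-2)) - 2/(1 + (-2)²))) = 38 + 32*(6*(6 - (-2)/(1 + 4))/((4*(⅐) - 6*(-½)) - 2/(1 + 4))) = 38 + 32*(6*(6 - (-2)/5)/((4/7 + 3) - 2/5)) = 38 + 32*(6*(6 - (-2)/5)/(25/7 - 2*⅕)) = 38 + 32*(6*(6 - 1*(-⅖))/(25/7 - ⅖)) = 38 + 32*(6*(6 + ⅖)/(111/35)) = 38 + 32*(6*(35/111)*(32/5)) = 38 + 32*(448/37) = 38 + 14336/37 = 15742/37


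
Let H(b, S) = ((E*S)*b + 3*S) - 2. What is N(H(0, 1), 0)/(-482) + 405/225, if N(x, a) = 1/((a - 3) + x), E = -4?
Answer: 8681/4820 ≈ 1.8010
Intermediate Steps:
H(b, S) = -2 + 3*S - 4*S*b (H(b, S) = ((-4*S)*b + 3*S) - 2 = (-4*S*b + 3*S) - 2 = (3*S - 4*S*b) - 2 = -2 + 3*S - 4*S*b)
N(x, a) = 1/(-3 + a + x) (N(x, a) = 1/((-3 + a) + x) = 1/(-3 + a + x))
N(H(0, 1), 0)/(-482) + 405/225 = 1/(-3 + 0 + (-2 + 3*1 - 4*1*0)*(-482)) + 405/225 = -1/482/(-3 + 0 + (-2 + 3 + 0)) + 405*(1/225) = -1/482/(-3 + 0 + 1) + 9/5 = -1/482/(-2) + 9/5 = -½*(-1/482) + 9/5 = 1/964 + 9/5 = 8681/4820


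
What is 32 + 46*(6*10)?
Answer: 2792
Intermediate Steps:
32 + 46*(6*10) = 32 + 46*60 = 32 + 2760 = 2792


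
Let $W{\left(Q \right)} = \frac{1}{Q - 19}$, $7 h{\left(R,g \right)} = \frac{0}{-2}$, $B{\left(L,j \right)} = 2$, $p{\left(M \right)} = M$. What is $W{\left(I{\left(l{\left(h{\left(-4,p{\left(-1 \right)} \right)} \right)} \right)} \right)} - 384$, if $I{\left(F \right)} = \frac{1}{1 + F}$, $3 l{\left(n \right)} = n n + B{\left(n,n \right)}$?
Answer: $- \frac{35333}{92} \approx -384.05$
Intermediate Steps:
$h{\left(R,g \right)} = 0$ ($h{\left(R,g \right)} = \frac{0 \frac{1}{-2}}{7} = \frac{0 \left(- \frac{1}{2}\right)}{7} = \frac{1}{7} \cdot 0 = 0$)
$l{\left(n \right)} = \frac{2}{3} + \frac{n^{2}}{3}$ ($l{\left(n \right)} = \frac{n n + 2}{3} = \frac{n^{2} + 2}{3} = \frac{2 + n^{2}}{3} = \frac{2}{3} + \frac{n^{2}}{3}$)
$W{\left(Q \right)} = \frac{1}{-19 + Q}$
$W{\left(I{\left(l{\left(h{\left(-4,p{\left(-1 \right)} \right)} \right)} \right)} \right)} - 384 = \frac{1}{-19 + \frac{1}{1 + \left(\frac{2}{3} + \frac{0^{2}}{3}\right)}} - 384 = \frac{1}{-19 + \frac{1}{1 + \left(\frac{2}{3} + \frac{1}{3} \cdot 0\right)}} - 384 = \frac{1}{-19 + \frac{1}{1 + \left(\frac{2}{3} + 0\right)}} - 384 = \frac{1}{-19 + \frac{1}{1 + \frac{2}{3}}} - 384 = \frac{1}{-19 + \frac{1}{\frac{5}{3}}} - 384 = \frac{1}{-19 + \frac{3}{5}} - 384 = \frac{1}{- \frac{92}{5}} - 384 = - \frac{5}{92} - 384 = - \frac{35333}{92}$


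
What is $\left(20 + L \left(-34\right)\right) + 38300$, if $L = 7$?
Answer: $38082$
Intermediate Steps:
$\left(20 + L \left(-34\right)\right) + 38300 = \left(20 + 7 \left(-34\right)\right) + 38300 = \left(20 - 238\right) + 38300 = -218 + 38300 = 38082$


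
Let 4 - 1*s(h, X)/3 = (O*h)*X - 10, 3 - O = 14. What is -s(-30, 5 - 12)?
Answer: -6972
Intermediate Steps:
O = -11 (O = 3 - 1*14 = 3 - 14 = -11)
s(h, X) = 42 + 33*X*h (s(h, X) = 12 - 3*((-11*h)*X - 10) = 12 - 3*(-11*X*h - 10) = 12 - 3*(-10 - 11*X*h) = 12 + (30 + 33*X*h) = 42 + 33*X*h)
-s(-30, 5 - 12) = -(42 + 33*(5 - 12)*(-30)) = -(42 + 33*(-7)*(-30)) = -(42 + 6930) = -1*6972 = -6972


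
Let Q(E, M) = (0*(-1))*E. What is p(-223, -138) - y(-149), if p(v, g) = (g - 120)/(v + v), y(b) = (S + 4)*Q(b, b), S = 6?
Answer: 129/223 ≈ 0.57847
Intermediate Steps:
Q(E, M) = 0 (Q(E, M) = 0*E = 0)
y(b) = 0 (y(b) = (6 + 4)*0 = 10*0 = 0)
p(v, g) = (-120 + g)/(2*v) (p(v, g) = (-120 + g)/((2*v)) = (-120 + g)*(1/(2*v)) = (-120 + g)/(2*v))
p(-223, -138) - y(-149) = (1/2)*(-120 - 138)/(-223) - 1*0 = (1/2)*(-1/223)*(-258) + 0 = 129/223 + 0 = 129/223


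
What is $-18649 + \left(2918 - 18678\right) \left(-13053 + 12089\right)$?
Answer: $15173991$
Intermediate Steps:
$-18649 + \left(2918 - 18678\right) \left(-13053 + 12089\right) = -18649 - -15192640 = -18649 + 15192640 = 15173991$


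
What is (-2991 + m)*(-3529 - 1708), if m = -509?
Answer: 18329500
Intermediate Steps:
(-2991 + m)*(-3529 - 1708) = (-2991 - 509)*(-3529 - 1708) = -3500*(-5237) = 18329500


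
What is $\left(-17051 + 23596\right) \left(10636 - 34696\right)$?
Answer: $-157472700$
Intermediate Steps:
$\left(-17051 + 23596\right) \left(10636 - 34696\right) = 6545 \left(-24060\right) = -157472700$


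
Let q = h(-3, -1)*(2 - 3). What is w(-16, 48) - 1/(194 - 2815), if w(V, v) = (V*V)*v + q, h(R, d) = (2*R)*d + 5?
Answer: 32178018/2621 ≈ 12277.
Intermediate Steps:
h(R, d) = 5 + 2*R*d (h(R, d) = 2*R*d + 5 = 5 + 2*R*d)
q = -11 (q = (5 + 2*(-3)*(-1))*(2 - 3) = (5 + 6)*(-1) = 11*(-1) = -11)
w(V, v) = -11 + v*V**2 (w(V, v) = (V*V)*v - 11 = V**2*v - 11 = v*V**2 - 11 = -11 + v*V**2)
w(-16, 48) - 1/(194 - 2815) = (-11 + 48*(-16)**2) - 1/(194 - 2815) = (-11 + 48*256) - 1/(-2621) = (-11 + 12288) - 1*(-1/2621) = 12277 + 1/2621 = 32178018/2621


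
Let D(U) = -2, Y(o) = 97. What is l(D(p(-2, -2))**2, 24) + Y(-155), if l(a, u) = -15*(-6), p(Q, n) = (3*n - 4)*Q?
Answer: 187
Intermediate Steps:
p(Q, n) = Q*(-4 + 3*n) (p(Q, n) = (-4 + 3*n)*Q = Q*(-4 + 3*n))
l(a, u) = 90
l(D(p(-2, -2))**2, 24) + Y(-155) = 90 + 97 = 187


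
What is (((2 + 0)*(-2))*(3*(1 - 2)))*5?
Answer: 60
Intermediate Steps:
(((2 + 0)*(-2))*(3*(1 - 2)))*5 = ((2*(-2))*(3*(-1)))*5 = -4*(-3)*5 = 12*5 = 60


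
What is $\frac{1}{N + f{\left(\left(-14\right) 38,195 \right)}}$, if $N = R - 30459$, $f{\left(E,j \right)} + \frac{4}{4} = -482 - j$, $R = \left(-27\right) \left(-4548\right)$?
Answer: $\frac{1}{91659} \approx 1.091 \cdot 10^{-5}$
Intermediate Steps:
$R = 122796$
$f{\left(E,j \right)} = -483 - j$ ($f{\left(E,j \right)} = -1 - \left(482 + j\right) = -483 - j$)
$N = 92337$ ($N = 122796 - 30459 = 92337$)
$\frac{1}{N + f{\left(\left(-14\right) 38,195 \right)}} = \frac{1}{92337 - 678} = \frac{1}{91659}$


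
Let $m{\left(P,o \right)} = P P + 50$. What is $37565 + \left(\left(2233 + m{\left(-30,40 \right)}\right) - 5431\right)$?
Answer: $35317$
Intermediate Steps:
$m{\left(P,o \right)} = 50 + P^{2}$ ($m{\left(P,o \right)} = P^{2} + 50 = 50 + P^{2}$)
$37565 + \left(\left(2233 + m{\left(-30,40 \right)}\right) - 5431\right) = 37565 + \left(\left(2233 + \left(50 + \left(-30\right)^{2}\right)\right) - 5431\right) = 37565 + \left(\left(2233 + \left(50 + 900\right)\right) - 5431\right) = 37565 + \left(\left(2233 + 950\right) - 5431\right) = 37565 + \left(3183 - 5431\right) = 37565 - 2248 = 35317$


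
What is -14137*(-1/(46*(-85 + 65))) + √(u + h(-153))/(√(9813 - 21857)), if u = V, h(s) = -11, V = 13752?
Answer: -14137/920 - I*√41374151/6022 ≈ -15.366 - 1.0681*I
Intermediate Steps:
u = 13752
-14137*(-1/(46*(-85 + 65))) + √(u + h(-153))/(√(9813 - 21857)) = -14137*(-1/(46*(-85 + 65))) + √(13752 - 11)/(√(9813 - 21857)) = -14137/((-46*(-20))) + √13741/(√(-12044)) = -14137/920 + √13741/((2*I*√3011)) = -14137*1/920 + √13741*(-I*√3011/6022) = -14137/920 - I*√41374151/6022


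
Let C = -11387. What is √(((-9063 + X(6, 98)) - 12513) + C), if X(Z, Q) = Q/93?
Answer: I*√285087873/93 ≈ 181.55*I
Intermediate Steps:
X(Z, Q) = Q/93 (X(Z, Q) = Q*(1/93) = Q/93)
√(((-9063 + X(6, 98)) - 12513) + C) = √(((-9063 + (1/93)*98) - 12513) - 11387) = √(((-9063 + 98/93) - 12513) - 11387) = √((-842761/93 - 12513) - 11387) = √(-2006470/93 - 11387) = √(-3065461/93) = I*√285087873/93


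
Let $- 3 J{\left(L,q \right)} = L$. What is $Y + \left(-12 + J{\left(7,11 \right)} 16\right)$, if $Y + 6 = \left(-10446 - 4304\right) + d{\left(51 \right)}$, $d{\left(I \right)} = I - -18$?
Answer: $- \frac{44209}{3} \approx -14736.0$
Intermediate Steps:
$d{\left(I \right)} = 18 + I$ ($d{\left(I \right)} = I + 18 = 18 + I$)
$J{\left(L,q \right)} = - \frac{L}{3}$
$Y = -14687$ ($Y = -6 + \left(\left(-10446 - 4304\right) + \left(18 + 51\right)\right) = -6 + \left(\left(-10446 - 4304\right) + 69\right) = -6 + \left(-14750 + 69\right) = -6 - 14681 = -14687$)
$Y + \left(-12 + J{\left(7,11 \right)} 16\right) = -14687 + \left(-12 + \left(- \frac{1}{3}\right) 7 \cdot 16\right) = -14687 - \frac{148}{3} = - \frac{44209}{3}$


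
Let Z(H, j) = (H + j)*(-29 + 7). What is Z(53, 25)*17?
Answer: -29172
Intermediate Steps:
Z(H, j) = -22*H - 22*j (Z(H, j) = (H + j)*(-22) = -22*H - 22*j)
Z(53, 25)*17 = (-22*53 - 22*25)*17 = (-1166 - 550)*17 = -1716*17 = -29172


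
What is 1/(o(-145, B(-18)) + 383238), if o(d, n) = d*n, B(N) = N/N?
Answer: 1/383093 ≈ 2.6103e-6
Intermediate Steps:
B(N) = 1
1/(o(-145, B(-18)) + 383238) = 1/(-145*1 + 383238) = 1/(-145 + 383238) = 1/383093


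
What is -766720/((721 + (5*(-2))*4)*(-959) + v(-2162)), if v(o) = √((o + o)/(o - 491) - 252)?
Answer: 265686664604928/226307362968721 + 306688*I*√440551874/226307362968721 ≈ 1.174 + 2.8444e-5*I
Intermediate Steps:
v(o) = √(-252 + 2*o/(-491 + o)) (v(o) = √((2*o)/(-491 + o) - 252) = √(2*o/(-491 + o) - 252) = √(-252 + 2*o/(-491 + o)))
-766720/((721 + (5*(-2))*4)*(-959) + v(-2162)) = -766720/((721 + (5*(-2))*4)*(-959) + √2*√((61866 - 125*(-2162))/(-491 - 2162))) = -766720/((721 - 10*4)*(-959) + √2*√((61866 + 270250)/(-2653))) = -766720/((721 - 40)*(-959) + √2*√(-1/2653*332116)) = -766720/(681*(-959) + √2*√(-332116/2653)) = -766720/(-653079 + √2*(2*I*√220275937/2653)) = -766720/(-653079 + 2*I*√440551874/2653)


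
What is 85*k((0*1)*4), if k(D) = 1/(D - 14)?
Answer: -85/14 ≈ -6.0714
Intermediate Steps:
k(D) = 1/(-14 + D)
85*k((0*1)*4) = 85/(-14 + (0*1)*4) = 85/(-14 + 0*4) = 85/(-14 + 0) = 85/(-14) = 85*(-1/14) = -85/14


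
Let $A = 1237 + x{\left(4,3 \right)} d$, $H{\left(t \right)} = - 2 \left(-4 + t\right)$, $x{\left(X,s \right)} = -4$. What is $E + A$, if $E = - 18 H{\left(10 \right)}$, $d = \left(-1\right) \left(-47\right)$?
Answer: $1265$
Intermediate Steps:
$d = 47$
$H{\left(t \right)} = 8 - 2 t$
$E = 216$ ($E = - 18 \left(8 - 20\right) = \left(-18\right) \left(-12\right) = 216$)
$A = 1049$ ($A = 1237 - 188 = 1049$)
$E + A = 216 + 1049 = 1265$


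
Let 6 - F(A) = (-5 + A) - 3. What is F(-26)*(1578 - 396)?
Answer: 47280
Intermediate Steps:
F(A) = 14 - A (F(A) = 6 - ((-5 + A) - 3) = 6 - (-8 + A) = 6 + (8 - A) = 14 - A)
F(-26)*(1578 - 396) = (14 - 1*(-26))*(1578 - 396) = (14 + 26)*1182 = 40*1182 = 47280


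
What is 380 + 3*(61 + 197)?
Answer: 1154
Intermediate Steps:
380 + 3*(61 + 197) = 380 + 3*258 = 380 + 774 = 1154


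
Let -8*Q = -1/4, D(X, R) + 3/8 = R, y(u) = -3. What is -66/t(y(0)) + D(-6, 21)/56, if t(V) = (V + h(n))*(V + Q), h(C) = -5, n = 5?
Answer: -102597/42560 ≈ -2.4106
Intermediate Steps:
D(X, R) = -3/8 + R
Q = 1/32 (Q = -(-1)/(8*4) = -(-1)/32 = -1/8*(-1/4) = 1/32 ≈ 0.031250)
t(V) = (-5 + V)*(1/32 + V) (t(V) = (V - 5)*(V + 1/32) = (-5 + V)*(1/32 + V))
-66/t(y(0)) + D(-6, 21)/56 = -66/(-5/32 + (-3)**2 - 159/32*(-3)) + (-3/8 + 21)/56 = -66/(-5/32 + 9 + 477/32) + (165/8)*(1/56) = -66/95/4 + 165/448 = -66*4/95 + 165/448 = -264/95 + 165/448 = -102597/42560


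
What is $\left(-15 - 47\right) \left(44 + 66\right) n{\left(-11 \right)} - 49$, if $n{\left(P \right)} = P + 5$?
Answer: $40871$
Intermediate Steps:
$n{\left(P \right)} = 5 + P$
$\left(-15 - 47\right) \left(44 + 66\right) n{\left(-11 \right)} - 49 = \left(-15 - 47\right) \left(44 + 66\right) \left(5 - 11\right) - 49 = \left(-62\right) 110 \left(-6\right) - 49 = \left(-6820\right) \left(-6\right) - 49 = 40920 - 49 = 40871$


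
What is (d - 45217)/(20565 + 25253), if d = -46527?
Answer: -45872/22909 ≈ -2.0024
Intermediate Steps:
(d - 45217)/(20565 + 25253) = (-46527 - 45217)/(20565 + 25253) = -91744/45818 = -91744*1/45818 = -45872/22909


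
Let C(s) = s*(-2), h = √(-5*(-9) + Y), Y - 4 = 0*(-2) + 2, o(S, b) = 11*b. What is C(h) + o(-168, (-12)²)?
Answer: 1584 - 2*√51 ≈ 1569.7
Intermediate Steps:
Y = 6 (Y = 4 + (0*(-2) + 2) = 4 + (0 + 2) = 4 + 2 = 6)
h = √51 (h = √(-5*(-9) + 6) = √(45 + 6) = √51 ≈ 7.1414)
C(s) = -2*s
C(h) + o(-168, (-12)²) = -2*√51 + 11*(-12)² = -2*√51 + 11*144 = -2*√51 + 1584 = 1584 - 2*√51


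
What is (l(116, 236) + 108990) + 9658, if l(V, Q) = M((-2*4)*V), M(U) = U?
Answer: 117720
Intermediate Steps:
l(V, Q) = -8*V (l(V, Q) = (-2*4)*V = -8*V)
(l(116, 236) + 108990) + 9658 = (-8*116 + 108990) + 9658 = (-928 + 108990) + 9658 = 108062 + 9658 = 117720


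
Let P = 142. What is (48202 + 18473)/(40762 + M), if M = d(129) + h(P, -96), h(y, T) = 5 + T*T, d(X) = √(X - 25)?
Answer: 5248215/3934331 - 210*√26/3934331 ≈ 1.3337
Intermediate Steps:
d(X) = √(-25 + X)
h(y, T) = 5 + T²
M = 9221 + 2*√26 (M = √(-25 + 129) + (5 + (-96)²) = √104 + (5 + 9216) = 2*√26 + 9221 = 9221 + 2*√26 ≈ 9231.2)
(48202 + 18473)/(40762 + M) = (48202 + 18473)/(40762 + (9221 + 2*√26)) = 66675/(49983 + 2*√26)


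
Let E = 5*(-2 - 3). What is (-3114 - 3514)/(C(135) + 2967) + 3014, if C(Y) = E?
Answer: 4430280/1471 ≈ 3011.7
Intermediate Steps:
E = -25 (E = 5*(-5) = -25)
C(Y) = -25
(-3114 - 3514)/(C(135) + 2967) + 3014 = (-3114 - 3514)/(-25 + 2967) + 3014 = -6628/2942 + 3014 = -6628*1/2942 + 3014 = -3314/1471 + 3014 = 4430280/1471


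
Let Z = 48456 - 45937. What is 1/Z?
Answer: 1/2519 ≈ 0.00039698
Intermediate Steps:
Z = 2519
1/Z = 1/2519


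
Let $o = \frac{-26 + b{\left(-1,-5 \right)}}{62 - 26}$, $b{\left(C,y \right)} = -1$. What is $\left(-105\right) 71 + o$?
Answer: $- \frac{29823}{4} \approx -7455.8$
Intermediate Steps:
$o = - \frac{3}{4}$ ($o = \frac{-26 - 1}{62 - 26} = - \frac{27}{36} = \left(-27\right) \frac{1}{36} = - \frac{3}{4} \approx -0.75$)
$\left(-105\right) 71 + o = \left(-105\right) 71 - \frac{3}{4} = -7455 - \frac{3}{4} = - \frac{29823}{4}$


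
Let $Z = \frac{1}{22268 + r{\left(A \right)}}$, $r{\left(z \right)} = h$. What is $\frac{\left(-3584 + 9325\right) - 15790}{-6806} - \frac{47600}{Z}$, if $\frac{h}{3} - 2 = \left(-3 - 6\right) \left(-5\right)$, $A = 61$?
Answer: $- \frac{7259745120351}{6806} \approx -1.0667 \cdot 10^{9}$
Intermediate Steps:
$h = 141$ ($h = 6 + 3 \left(-3 - 6\right) \left(-5\right) = 6 + 3 \left(\left(-9\right) \left(-5\right)\right) = 6 + 3 \cdot 45 = 6 + 135 = 141$)
$r{\left(z \right)} = 141$
$Z = \frac{1}{22409}$ ($Z = \frac{1}{22268 + 141} = \frac{1}{22409} \approx 4.4625 \cdot 10^{-5}$)
$\frac{\left(-3584 + 9325\right) - 15790}{-6806} - \frac{47600}{Z} = \frac{\left(-3584 + 9325\right) - 15790}{-6806} - 47600 \frac{1}{\frac{1}{22409}} = \left(5741 - 15790\right) \left(- \frac{1}{6806}\right) - 1066668400 = \left(-10049\right) \left(- \frac{1}{6806}\right) - 1066668400 = \frac{10049}{6806} - 1066668400 = - \frac{7259745120351}{6806}$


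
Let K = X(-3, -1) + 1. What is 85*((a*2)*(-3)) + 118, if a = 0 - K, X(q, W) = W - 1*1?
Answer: -392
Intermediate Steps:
X(q, W) = -1 + W (X(q, W) = W - 1 = -1 + W)
K = -1 (K = (-1 - 1) + 1 = -2 + 1 = -1)
a = 1 (a = 0 - 1*(-1) = 0 + 1 = 1)
85*((a*2)*(-3)) + 118 = 85*((1*2)*(-3)) + 118 = 85*(2*(-3)) + 118 = 85*(-6) + 118 = -510 + 118 = -392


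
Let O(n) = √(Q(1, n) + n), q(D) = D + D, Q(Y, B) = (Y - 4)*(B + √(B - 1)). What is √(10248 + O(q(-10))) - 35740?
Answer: -35740 + √(10248 + √(40 - 3*I*√21)) ≈ -35639.0 - 0.005291*I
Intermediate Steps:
Q(Y, B) = (-4 + Y)*(B + √(-1 + B))
q(D) = 2*D
O(n) = √(-3*√(-1 + n) - 2*n) (O(n) = √((-4*n - 4*√(-1 + n) + n*1 + 1*√(-1 + n)) + n) = √((-4*n - 4*√(-1 + n) + n + √(-1 + n)) + n) = √((-3*n - 3*√(-1 + n)) + n) = √(-3*√(-1 + n) - 2*n))
√(10248 + O(q(-10))) - 35740 = √(10248 + √(-3*√(-1 + 2*(-10)) - 4*(-10))) - 35740 = √(10248 + √(-3*√(-1 - 20) - 2*(-20))) - 35740 = √(10248 + √(-3*I*√21 + 40)) - 35740 = √(10248 + √(40 - 3*I*√21)) - 35740 = -35740 + √(10248 + √(40 - 3*I*√21))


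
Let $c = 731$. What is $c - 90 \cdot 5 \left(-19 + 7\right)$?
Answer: $6131$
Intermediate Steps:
$c - 90 \cdot 5 \left(-19 + 7\right) = 731 - 90 \cdot 5 \left(-19 + 7\right) = 731 - 90 \cdot 5 \left(-12\right) = 731 - -5400 = 731 + 5400 = 6131$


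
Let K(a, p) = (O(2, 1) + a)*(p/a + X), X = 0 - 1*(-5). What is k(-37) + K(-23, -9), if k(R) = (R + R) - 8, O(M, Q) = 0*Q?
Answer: -206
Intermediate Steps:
O(M, Q) = 0
k(R) = -8 + 2*R (k(R) = 2*R - 8 = -8 + 2*R)
X = 5 (X = 0 + 5 = 5)
K(a, p) = a*(5 + p/a) (K(a, p) = (0 + a)*(p/a + 5) = a*(5 + p/a))
k(-37) + K(-23, -9) = (-8 + 2*(-37)) + (-9 + 5*(-23)) = (-8 - 74) + (-9 - 115) = -82 - 124 = -206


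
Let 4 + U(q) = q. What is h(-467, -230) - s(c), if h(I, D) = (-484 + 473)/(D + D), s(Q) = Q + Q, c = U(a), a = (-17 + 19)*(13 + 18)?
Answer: -53349/460 ≈ -115.98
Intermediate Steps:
a = 62 (a = 2*31 = 62)
U(q) = -4 + q
c = 58 (c = -4 + 62 = 58)
s(Q) = 2*Q
h(I, D) = -11/(2*D) (h(I, D) = -11*1/(2*D) = -11/(2*D))
h(-467, -230) - s(c) = -11/2/(-230) - 2*58 = -11/2*(-1/230) - 1*116 = 11/460 - 116 = -53349/460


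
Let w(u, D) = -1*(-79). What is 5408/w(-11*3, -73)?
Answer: 5408/79 ≈ 68.456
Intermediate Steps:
w(u, D) = 79
5408/w(-11*3, -73) = 5408/79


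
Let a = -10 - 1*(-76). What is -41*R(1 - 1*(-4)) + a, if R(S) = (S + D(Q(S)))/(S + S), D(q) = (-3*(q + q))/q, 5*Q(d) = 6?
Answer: 701/10 ≈ 70.100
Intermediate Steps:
Q(d) = 6/5 (Q(d) = (⅕)*6 = 6/5)
a = 66 (a = -10 + 76 = 66)
D(q) = -6 (D(q) = (-6*q)/q = -6)
R(S) = (-6 + S)/(2*S) (R(S) = (S - 6)/(S + S) = (-6 + S)/((2*S)) = (-6 + S)*(1/(2*S)) = (-6 + S)/(2*S))
-41*R(1 - 1*(-4)) + a = -41*(-6 + (1 - 1*(-4)))/(2*(1 - 1*(-4))) + 66 = -41*(-6 + (1 + 4))/(2*(1 + 4)) + 66 = -41*(-6 + 5)/(2*5) + 66 = -41*(-1)/(2*5) + 66 = -41*(-⅒) + 66 = 41/10 + 66 = 701/10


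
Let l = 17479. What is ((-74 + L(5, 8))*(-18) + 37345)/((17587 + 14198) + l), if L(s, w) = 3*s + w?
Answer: 38263/49264 ≈ 0.77669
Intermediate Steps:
L(s, w) = w + 3*s
((-74 + L(5, 8))*(-18) + 37345)/((17587 + 14198) + l) = ((-74 + (8 + 3*5))*(-18) + 37345)/((17587 + 14198) + 17479) = ((-74 + (8 + 15))*(-18) + 37345)/(31785 + 17479) = ((-74 + 23)*(-18) + 37345)/49264 = (-51*(-18) + 37345)*(1/49264) = (918 + 37345)*(1/49264) = 38263*(1/49264) = 38263/49264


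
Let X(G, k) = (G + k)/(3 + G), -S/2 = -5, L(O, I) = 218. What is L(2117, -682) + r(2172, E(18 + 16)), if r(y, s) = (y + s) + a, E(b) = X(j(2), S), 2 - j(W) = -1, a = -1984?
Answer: 2449/6 ≈ 408.17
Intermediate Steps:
S = 10 (S = -2*(-5) = 10)
j(W) = 3 (j(W) = 2 - 1*(-1) = 2 + 1 = 3)
X(G, k) = (G + k)/(3 + G)
E(b) = 13/6 (E(b) = (3 + 10)/(3 + 3) = 13/6)
r(y, s) = -1984 + s + y (r(y, s) = (y + s) - 1984 = (s + y) - 1984 = -1984 + s + y)
L(2117, -682) + r(2172, E(18 + 16)) = 218 + (-1984 + 13/6 + 2172) = 218 + 1141/6 = 2449/6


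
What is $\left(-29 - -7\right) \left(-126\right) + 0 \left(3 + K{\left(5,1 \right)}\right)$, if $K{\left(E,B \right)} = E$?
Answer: $2772$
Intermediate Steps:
$\left(-29 - -7\right) \left(-126\right) + 0 \left(3 + K{\left(5,1 \right)}\right) = \left(-29 - -7\right) \left(-126\right) + 0 \left(3 + 5\right) = \left(-29 + 7\right) \left(-126\right) + 0 \cdot 8 = \left(-22\right) \left(-126\right) + 0 = 2772 + 0 = 2772$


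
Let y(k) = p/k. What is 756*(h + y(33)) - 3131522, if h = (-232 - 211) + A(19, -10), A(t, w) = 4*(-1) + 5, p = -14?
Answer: -38125942/11 ≈ -3.4660e+6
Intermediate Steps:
y(k) = -14/k
A(t, w) = 1 (A(t, w) = -4 + 5 = 1)
h = -442 (h = (-232 - 211) + 1 = -443 + 1 = -442)
756*(h + y(33)) - 3131522 = 756*(-442 - 14/33) - 3131522 = 756*(-14600/33) - 3131522 = -3679200/11 - 3131522 = -38125942/11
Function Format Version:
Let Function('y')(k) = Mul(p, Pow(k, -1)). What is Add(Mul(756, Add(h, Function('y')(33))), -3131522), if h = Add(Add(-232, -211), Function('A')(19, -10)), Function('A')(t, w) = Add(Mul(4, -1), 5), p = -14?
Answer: Rational(-38125942, 11) ≈ -3.4660e+6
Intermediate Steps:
Function('y')(k) = Mul(-14, Pow(k, -1))
Function('A')(t, w) = 1 (Function('A')(t, w) = Add(-4, 5) = 1)
h = -442 (h = Add(Add(-232, -211), 1) = Add(-443, 1) = -442)
Add(Mul(756, Add(h, Function('y')(33))), -3131522) = Add(Mul(756, Add(-442, Mul(-14, Pow(33, -1)))), -3131522) = Add(Mul(756, Add(-442, Mul(-14, Rational(1, 33)))), -3131522) = Add(Mul(756, Add(-442, Rational(-14, 33))), -3131522) = Add(Mul(756, Rational(-14600, 33)), -3131522) = Add(Rational(-3679200, 11), -3131522) = Rational(-38125942, 11)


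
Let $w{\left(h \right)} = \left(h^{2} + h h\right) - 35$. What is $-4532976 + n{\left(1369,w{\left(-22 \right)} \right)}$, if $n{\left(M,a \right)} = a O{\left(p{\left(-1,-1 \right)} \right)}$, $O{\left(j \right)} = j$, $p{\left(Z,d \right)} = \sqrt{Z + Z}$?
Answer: $-4532976 + 933 i \sqrt{2} \approx -4.533 \cdot 10^{6} + 1319.5 i$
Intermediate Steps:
$p{\left(Z,d \right)} = \sqrt{2} \sqrt{Z}$ ($p{\left(Z,d \right)} = \sqrt{2 Z} = \sqrt{2} \sqrt{Z}$)
$w{\left(h \right)} = -35 + 2 h^{2}$ ($w{\left(h \right)} = \left(h^{2} + h^{2}\right) - 35 = 2 h^{2} - 35 = -35 + 2 h^{2}$)
$n{\left(M,a \right)} = i a \sqrt{2}$ ($n{\left(M,a \right)} = a \sqrt{2} \sqrt{-1} = a \sqrt{2} i = a i \sqrt{2} = i a \sqrt{2}$)
$-4532976 + n{\left(1369,w{\left(-22 \right)} \right)} = -4532976 + i \left(-35 + 2 \left(-22\right)^{2}\right) \sqrt{2} = -4532976 + i \left(-35 + 2 \cdot 484\right) \sqrt{2} = -4532976 + i \left(-35 + 968\right) \sqrt{2} = -4532976 + i 933 \sqrt{2} = -4532976 + 933 i \sqrt{2}$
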